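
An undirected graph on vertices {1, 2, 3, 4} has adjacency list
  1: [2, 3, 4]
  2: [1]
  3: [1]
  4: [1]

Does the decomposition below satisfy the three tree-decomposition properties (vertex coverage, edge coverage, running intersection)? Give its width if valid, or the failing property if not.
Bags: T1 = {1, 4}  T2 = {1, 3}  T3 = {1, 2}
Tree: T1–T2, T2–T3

Yes; width 1.

Checking the three conditions: (i) the bags cover all of {1, 2, 3, 4}; (ii) for each edge, some bag contains both endpoints; (iii) the bags containing any fixed vertex form a subtree. All hold, so the decomposition is valid with width 2 − 1 = 1.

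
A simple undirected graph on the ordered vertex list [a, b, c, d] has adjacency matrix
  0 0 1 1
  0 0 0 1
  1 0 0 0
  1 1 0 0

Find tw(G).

A width-1 tree decomposition is:
Bags: B1 = {b, d}  B2 = {a, d}  B3 = {a, c}
Tree: B1–B2, B2–B3
The largest bag has 2 vertices, giving width 1; this decomposition certifies tw(G) ≤ 1. Any graph with an edge has treewidth ≥ 1, and G has the edge b–d. Combining the bounds, tw(G) = 1.

1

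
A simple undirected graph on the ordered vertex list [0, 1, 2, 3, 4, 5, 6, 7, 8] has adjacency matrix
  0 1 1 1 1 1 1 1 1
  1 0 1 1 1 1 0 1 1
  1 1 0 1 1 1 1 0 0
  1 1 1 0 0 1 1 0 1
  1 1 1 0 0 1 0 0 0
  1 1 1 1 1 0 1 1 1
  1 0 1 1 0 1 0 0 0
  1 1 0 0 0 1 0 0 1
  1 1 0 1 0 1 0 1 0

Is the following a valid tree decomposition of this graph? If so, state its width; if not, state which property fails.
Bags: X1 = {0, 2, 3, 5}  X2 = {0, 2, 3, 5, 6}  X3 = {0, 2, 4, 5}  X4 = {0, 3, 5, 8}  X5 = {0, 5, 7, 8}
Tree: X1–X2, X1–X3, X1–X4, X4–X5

A tree decomposition must satisfy three properties: every vertex lies in some bag; for every edge, both endpoints lie together in some bag; and for every vertex, the bags containing it form a connected subtree. Here vertex 1 appears in no bag, so the decomposition is invalid.

No — vertex 1 appears in no bag.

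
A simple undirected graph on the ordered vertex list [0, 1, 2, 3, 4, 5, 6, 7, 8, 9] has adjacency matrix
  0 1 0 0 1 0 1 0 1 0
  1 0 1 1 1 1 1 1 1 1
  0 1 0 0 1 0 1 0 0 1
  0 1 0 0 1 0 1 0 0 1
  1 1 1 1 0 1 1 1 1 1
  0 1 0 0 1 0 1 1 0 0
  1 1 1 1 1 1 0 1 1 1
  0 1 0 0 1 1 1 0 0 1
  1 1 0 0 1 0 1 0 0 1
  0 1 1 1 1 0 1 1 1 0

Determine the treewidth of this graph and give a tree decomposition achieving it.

Treewidth 4.
One such decomposition:
Bags: B1 = {1, 4, 6, 8, 9}  B2 = {1, 4, 6, 7, 9}  B3 = {0, 1, 4, 6, 8}  B4 = {1, 4, 5, 6, 7}  B5 = {1, 3, 4, 6, 9}  B6 = {1, 2, 4, 6, 9}
Tree: B1–B2, B1–B3, B2–B4, B2–B5, B5–B6

Each bag holds 5 vertices, so the decomposition has width 4, which upper-bounds the treewidth. Conversely, {0, 1, 4, 6, 8} is a clique of size 5, and the vertices of any clique must share a bag in every tree decomposition; so some bag has ≥ 5 vertices and tw(G) ≥ 4. The upper and lower bounds meet at 4, so that is the treewidth.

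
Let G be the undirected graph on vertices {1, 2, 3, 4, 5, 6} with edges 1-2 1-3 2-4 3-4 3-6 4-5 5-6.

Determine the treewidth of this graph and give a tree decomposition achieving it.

Treewidth 2.
One such decomposition:
Bags: B1 = {3, 5, 6}  B2 = {3, 4, 5}  B3 = {1, 3, 4}  B4 = {1, 2, 4}
Tree: B1–B2, B2–B3, B3–B4

The largest bag has 3 vertices, giving width 2; this decomposition certifies tw(G) ≤ 2. The edges 6–5–4–3–6 form a cycle, so G is not a tree and its treewidth is at least 2. The upper and lower bounds meet at 2, so that is the treewidth.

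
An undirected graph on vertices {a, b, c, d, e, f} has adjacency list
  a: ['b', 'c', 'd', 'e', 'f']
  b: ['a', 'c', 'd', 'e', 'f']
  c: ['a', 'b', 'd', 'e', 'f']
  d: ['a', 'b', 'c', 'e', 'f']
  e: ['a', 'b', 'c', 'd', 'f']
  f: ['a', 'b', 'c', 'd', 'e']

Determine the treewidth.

5

A width-5 tree decomposition is:
Bags: B1 = {a, b, c, d, e, f}
Tree: (single bag)
A single bag containing all 6 vertices is trivially a valid decomposition of width 5. On the other hand G contains the 6-clique {a, b, c, d, e, f}. A clique must lie in a single bag of any decomposition, so no decomposition can have width below 5. Hence tw(G) = 5 exactly.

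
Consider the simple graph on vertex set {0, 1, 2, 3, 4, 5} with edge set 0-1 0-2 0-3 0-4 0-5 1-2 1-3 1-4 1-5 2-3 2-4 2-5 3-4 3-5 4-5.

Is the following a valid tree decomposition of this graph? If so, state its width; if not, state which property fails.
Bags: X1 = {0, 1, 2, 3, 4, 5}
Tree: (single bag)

Yes; width 5.

Every vertex of G appears in some bag (union = {0, 1, 2, 3, 4, 5}); every edge is covered by a bag; and for each vertex v the set of bags containing v is connected in the bag tree. The decomposition is therefore valid. The largest bag has 6 vertices, so the width is 5.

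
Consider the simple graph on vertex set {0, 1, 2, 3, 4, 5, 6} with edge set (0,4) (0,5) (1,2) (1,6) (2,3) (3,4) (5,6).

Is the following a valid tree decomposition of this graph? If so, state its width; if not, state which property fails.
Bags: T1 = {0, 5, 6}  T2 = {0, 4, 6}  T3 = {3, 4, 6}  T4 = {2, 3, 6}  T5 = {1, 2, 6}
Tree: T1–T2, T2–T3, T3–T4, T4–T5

Yes; width 2.

Every vertex of G appears in some bag (union = {0, 1, 2, 3, 4, 5, 6}); every edge is covered by a bag; and for each vertex v the set of bags containing v is connected in the bag tree. The decomposition is therefore valid. The largest bag has 3 vertices, so the width is 2.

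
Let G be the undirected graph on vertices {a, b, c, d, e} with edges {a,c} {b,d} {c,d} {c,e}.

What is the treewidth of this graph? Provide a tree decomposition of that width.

Treewidth 1.
One such decomposition:
Bags: B1 = {c, e}  B2 = {c, d}  B3 = {b, d}  B4 = {a, c}
Tree: B1–B2, B2–B3, B1–B4

Every bag has size at most 2, so the width is 2 − 1 = 1 and tw(G) ≤ 1. G has an edge, so its treewidth is at least 1. Combining the bounds, tw(G) = 1.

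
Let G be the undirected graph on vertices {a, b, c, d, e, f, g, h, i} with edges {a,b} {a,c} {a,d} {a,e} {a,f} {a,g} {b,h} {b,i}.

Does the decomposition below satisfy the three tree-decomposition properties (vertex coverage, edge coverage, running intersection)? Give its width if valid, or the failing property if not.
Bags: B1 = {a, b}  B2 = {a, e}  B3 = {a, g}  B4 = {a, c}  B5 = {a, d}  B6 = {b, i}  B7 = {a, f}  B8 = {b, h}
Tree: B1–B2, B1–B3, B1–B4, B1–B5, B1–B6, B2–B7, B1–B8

Checking the three conditions: (i) the bags cover all of {a, b, c, d, e, f, g, h, i}; (ii) for each edge, some bag contains both endpoints; (iii) the bags containing any fixed vertex form a subtree. All hold, so the decomposition is valid with width 2 − 1 = 1.

Yes; width 1.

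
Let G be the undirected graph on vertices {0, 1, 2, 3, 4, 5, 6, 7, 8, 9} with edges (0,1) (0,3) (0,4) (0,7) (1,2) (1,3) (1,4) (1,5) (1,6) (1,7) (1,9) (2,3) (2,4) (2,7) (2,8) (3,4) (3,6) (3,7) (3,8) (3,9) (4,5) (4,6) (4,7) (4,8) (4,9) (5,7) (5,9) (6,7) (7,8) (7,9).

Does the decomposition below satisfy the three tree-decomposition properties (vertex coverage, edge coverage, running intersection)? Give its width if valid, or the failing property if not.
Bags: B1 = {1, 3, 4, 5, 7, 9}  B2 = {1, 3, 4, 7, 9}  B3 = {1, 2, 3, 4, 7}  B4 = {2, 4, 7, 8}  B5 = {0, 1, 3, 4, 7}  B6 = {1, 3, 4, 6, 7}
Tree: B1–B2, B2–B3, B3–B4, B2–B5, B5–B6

No — edge (3,8) lies in no bag.

A tree decomposition must satisfy three properties: every vertex lies in some bag; for every edge, both endpoints lie together in some bag; and for every vertex, the bags containing it form a connected subtree. Here edge (3,8) lies in no bag, so the decomposition is invalid.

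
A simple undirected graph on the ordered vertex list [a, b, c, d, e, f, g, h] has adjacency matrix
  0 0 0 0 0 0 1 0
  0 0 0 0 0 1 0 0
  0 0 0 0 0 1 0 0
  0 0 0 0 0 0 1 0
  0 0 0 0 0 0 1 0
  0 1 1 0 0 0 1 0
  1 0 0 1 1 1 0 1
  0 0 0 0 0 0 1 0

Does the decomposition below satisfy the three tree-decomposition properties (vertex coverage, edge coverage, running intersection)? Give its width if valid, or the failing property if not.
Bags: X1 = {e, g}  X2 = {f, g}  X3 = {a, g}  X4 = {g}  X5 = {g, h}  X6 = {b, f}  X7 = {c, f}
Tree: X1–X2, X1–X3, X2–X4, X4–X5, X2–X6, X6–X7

A tree decomposition must satisfy three properties: every vertex lies in some bag; for every edge, both endpoints lie together in some bag; and for every vertex, the bags containing it form a connected subtree. Here vertex d appears in no bag, so the decomposition is invalid.

No — vertex d appears in no bag.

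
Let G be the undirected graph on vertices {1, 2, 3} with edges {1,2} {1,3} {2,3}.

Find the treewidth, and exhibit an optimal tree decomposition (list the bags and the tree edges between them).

Treewidth 2.
One optimal decomposition is:
Bags: B1 = {1, 2, 3}
Tree: (single bag)

A single bag containing all 3 vertices is trivially a valid decomposition of width 2. Conversely, {1, 2, 3} is a clique of size 3, and the vertices of any clique must share a bag in every tree decomposition; so some bag has ≥ 3 vertices and tw(G) ≥ 2. Combining the bounds, tw(G) = 2.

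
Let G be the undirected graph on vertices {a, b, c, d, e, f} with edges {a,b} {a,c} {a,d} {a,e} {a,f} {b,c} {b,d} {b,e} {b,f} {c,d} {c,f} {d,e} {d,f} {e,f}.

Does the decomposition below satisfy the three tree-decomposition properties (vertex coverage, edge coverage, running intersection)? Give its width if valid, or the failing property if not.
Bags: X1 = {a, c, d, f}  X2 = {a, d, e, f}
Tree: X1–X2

No — vertex b appears in no bag.

A tree decomposition must satisfy three properties: every vertex lies in some bag; for every edge, both endpoints lie together in some bag; and for every vertex, the bags containing it form a connected subtree. Here vertex b appears in no bag, so the decomposition is invalid.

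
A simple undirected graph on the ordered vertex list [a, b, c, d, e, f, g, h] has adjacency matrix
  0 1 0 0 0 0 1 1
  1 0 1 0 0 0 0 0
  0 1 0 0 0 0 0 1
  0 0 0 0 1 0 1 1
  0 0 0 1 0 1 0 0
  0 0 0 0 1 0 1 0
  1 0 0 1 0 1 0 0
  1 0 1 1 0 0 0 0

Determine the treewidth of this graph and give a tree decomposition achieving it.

Each bag holds 3 vertices, so the decomposition has width 2, which upper-bounds the treewidth. Since f–e–d–g–f is a cycle in G, G is not acyclic. Forests are exactly the graphs of treewidth ≤ 1, so tw(G) ≥ 2. Combining the bounds, tw(G) = 2.

Treewidth 2.
Bags: B1 = {e, f, g}  B2 = {d, e, g}  B3 = {a, d, g}  B4 = {a, d, h}  B5 = {a, b, h}  B6 = {b, c, h}
Tree: B1–B2, B2–B3, B3–B4, B4–B5, B5–B6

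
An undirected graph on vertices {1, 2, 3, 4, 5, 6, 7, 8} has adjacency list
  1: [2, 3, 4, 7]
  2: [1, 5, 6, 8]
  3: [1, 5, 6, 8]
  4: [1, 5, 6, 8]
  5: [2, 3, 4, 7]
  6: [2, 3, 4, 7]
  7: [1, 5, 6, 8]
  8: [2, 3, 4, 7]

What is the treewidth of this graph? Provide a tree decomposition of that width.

Each bag holds 5 vertices, so the decomposition has width 4, which upper-bounds the treewidth. For the lower bound: the 5 vertex sets {1,4}, {7,8}, {2,5}, {3}, {6} are disjoint, each induces a connected subgraph, and every pair is joined by at least one edge of G. Contracting each set to a single vertex therefore yields K_{5} as a minor, and since treewidth is minor-monotone, tw(G) ≥ tw(K_{5}) = 4. Therefore the treewidth is 4.

Treewidth 4.
One optimal decomposition is:
Bags: B1 = {1, 2, 3, 4, 7}  B2 = {2, 3, 4, 7, 8}  B3 = {2, 3, 4, 5, 7}  B4 = {2, 3, 4, 6, 7}
Tree: B1–B2, B2–B3, B3–B4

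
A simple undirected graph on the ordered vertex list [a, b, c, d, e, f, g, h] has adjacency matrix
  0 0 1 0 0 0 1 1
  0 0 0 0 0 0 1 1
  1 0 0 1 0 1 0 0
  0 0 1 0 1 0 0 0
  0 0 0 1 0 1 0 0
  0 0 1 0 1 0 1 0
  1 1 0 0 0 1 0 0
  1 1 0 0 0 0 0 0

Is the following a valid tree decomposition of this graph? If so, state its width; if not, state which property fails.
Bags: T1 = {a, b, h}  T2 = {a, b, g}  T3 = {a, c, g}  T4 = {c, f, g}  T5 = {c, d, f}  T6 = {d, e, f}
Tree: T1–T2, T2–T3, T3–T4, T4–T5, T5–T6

Yes; width 2.

Vertex coverage: the bags together contain {a, b, c, d, e, f, g, h}, the full vertex set. Edge coverage: each edge of G has both endpoints in at least one bag. Running intersection: for every vertex, the bags containing it form a connected subtree. All three properties hold, so this is a valid tree decomposition of width max|bag| − 1 = 2, and hence tw(G) ≤ 2.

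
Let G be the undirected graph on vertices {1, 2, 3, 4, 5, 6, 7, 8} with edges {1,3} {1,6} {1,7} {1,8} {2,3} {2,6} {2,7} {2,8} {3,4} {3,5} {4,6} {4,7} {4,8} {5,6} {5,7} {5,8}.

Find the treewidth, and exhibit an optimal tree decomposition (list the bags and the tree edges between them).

Treewidth 4.
Bags: B1 = {3, 5, 6, 7, 8}  B2 = {3, 4, 6, 7, 8}  B3 = {2, 3, 6, 7, 8}  B4 = {1, 3, 6, 7, 8}
Tree: B1–B2, B2–B3, B3–B4

Every bag has size at most 5, so the width is 5 − 1 = 4 and tw(G) ≤ 4. For the lower bound: the 5 vertex sets {5,7}, {3,4}, {2,8}, {6}, {1} are disjoint, each induces a connected subgraph, and every pair is joined by at least one edge of G. Contracting each set to a single vertex therefore yields K_{5} as a minor, and since treewidth is minor-monotone, tw(G) ≥ tw(K_{5}) = 4. The upper and lower bounds meet at 4, so that is the treewidth.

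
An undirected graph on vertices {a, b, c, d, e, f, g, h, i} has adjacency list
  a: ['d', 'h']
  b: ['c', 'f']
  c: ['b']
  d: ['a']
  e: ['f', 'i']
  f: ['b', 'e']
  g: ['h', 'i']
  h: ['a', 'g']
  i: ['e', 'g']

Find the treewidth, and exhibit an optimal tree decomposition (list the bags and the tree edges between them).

Each bag holds 2 vertices, so the decomposition has width 1, which upper-bounds the treewidth. G has an edge, so its treewidth is at least 1. Hence tw(G) = 1 exactly.

Treewidth 1.
One optimal decomposition is:
Bags: B1 = {b, c}  B2 = {b, f}  B3 = {e, f}  B4 = {e, i}  B5 = {g, i}  B6 = {g, h}  B7 = {a, h}  B8 = {a, d}
Tree: B1–B2, B2–B3, B3–B4, B4–B5, B5–B6, B6–B7, B7–B8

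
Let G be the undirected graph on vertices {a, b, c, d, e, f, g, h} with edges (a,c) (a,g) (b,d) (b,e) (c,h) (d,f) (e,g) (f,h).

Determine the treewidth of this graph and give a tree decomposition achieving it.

Treewidth 2.
One such decomposition:
Bags: B1 = {b, e, g}  B2 = {b, d, g}  B3 = {d, f, g}  B4 = {f, g, h}  B5 = {c, g, h}  B6 = {a, c, g}
Tree: B1–B2, B2–B3, B3–B4, B4–B5, B5–B6

Every bag has size at most 3, so the width is 3 − 1 = 2 and tw(G) ≤ 2. The edges g–e–b–d–f–h–c–a–g form a cycle, so G is not a tree and its treewidth is at least 2. The upper and lower bounds meet at 2, so that is the treewidth.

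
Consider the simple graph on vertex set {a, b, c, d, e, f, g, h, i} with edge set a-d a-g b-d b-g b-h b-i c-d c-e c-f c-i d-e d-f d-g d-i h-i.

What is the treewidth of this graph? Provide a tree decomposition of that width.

Treewidth 2.
One optimal decomposition is:
Bags: B1 = {b, d, i}  B2 = {c, d, i}  B3 = {c, d, e}  B4 = {c, d, f}  B5 = {b, d, g}  B6 = {a, d, g}  B7 = {b, h, i}
Tree: B1–B2, B2–B3, B2–B4, B1–B5, B5–B6, B1–B7

Every bag has size at most 3, so the width is 3 − 1 = 2 and tw(G) ≤ 2. Conversely, {a, d, g} is a clique of size 3, and the vertices of any clique must share a bag in every tree decomposition; so some bag has ≥ 3 vertices and tw(G) ≥ 2. Combining the bounds, tw(G) = 2.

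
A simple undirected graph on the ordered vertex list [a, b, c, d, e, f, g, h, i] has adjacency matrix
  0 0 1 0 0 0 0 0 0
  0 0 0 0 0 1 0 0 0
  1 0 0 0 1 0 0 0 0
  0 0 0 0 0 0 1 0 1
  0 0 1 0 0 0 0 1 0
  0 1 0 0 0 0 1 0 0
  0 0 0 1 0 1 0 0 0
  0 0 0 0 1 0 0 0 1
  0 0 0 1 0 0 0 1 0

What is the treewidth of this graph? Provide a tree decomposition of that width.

Treewidth 1.
One optimal decomposition is:
Bags: B1 = {a, c}  B2 = {c, e}  B3 = {e, h}  B4 = {h, i}  B5 = {d, i}  B6 = {d, g}  B7 = {f, g}  B8 = {b, f}
Tree: B1–B2, B2–B3, B3–B4, B4–B5, B5–B6, B6–B7, B7–B8

The largest bag has 2 vertices, giving width 1; this decomposition certifies tw(G) ≤ 1. G has an edge, so its treewidth is at least 1. Hence tw(G) = 1 exactly.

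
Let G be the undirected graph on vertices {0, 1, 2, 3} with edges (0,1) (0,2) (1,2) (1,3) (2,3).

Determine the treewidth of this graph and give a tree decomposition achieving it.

The largest bag has 3 vertices, giving width 2; this decomposition certifies tw(G) ≤ 2. Conversely, {0, 1, 2} is a clique of size 3, and the vertices of any clique must share a bag in every tree decomposition; so some bag has ≥ 3 vertices and tw(G) ≥ 2. Therefore the treewidth is 2.

Treewidth 2.
One such decomposition:
Bags: B1 = {0, 1, 2}  B2 = {1, 2, 3}
Tree: B1–B2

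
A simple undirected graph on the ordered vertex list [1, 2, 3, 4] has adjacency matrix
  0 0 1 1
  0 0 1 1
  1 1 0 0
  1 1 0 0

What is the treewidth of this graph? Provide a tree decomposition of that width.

The largest bag has 3 vertices, giving width 2; this decomposition certifies tw(G) ≤ 2. Since 3–2–4–1–3 is a cycle in G, G is not acyclic. Forests are exactly the graphs of treewidth ≤ 1, so tw(G) ≥ 2. Combining the bounds, tw(G) = 2.

Treewidth 2.
One such decomposition:
Bags: B1 = {2, 3, 4}  B2 = {1, 3, 4}
Tree: B1–B2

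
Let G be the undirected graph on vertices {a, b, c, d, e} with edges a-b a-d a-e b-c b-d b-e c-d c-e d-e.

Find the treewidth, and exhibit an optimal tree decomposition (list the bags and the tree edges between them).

Every bag has size at most 4, so the width is 4 − 1 = 3 and tw(G) ≤ 3. Conversely, {b, c, d, e} is a clique of size 4, and the vertices of any clique must share a bag in every tree decomposition; so some bag has ≥ 4 vertices and tw(G) ≥ 3. The upper and lower bounds meet at 3, so that is the treewidth.

Treewidth 3.
One such decomposition:
Bags: B1 = {b, c, d, e}  B2 = {a, b, d, e}
Tree: B1–B2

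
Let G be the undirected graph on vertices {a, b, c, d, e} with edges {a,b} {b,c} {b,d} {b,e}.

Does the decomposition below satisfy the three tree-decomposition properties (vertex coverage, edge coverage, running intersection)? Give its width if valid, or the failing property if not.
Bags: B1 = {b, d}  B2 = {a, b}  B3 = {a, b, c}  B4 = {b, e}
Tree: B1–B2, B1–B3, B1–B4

No — bags containing vertex a are not connected in the tree.

A tree decomposition must satisfy three properties: every vertex lies in some bag; for every edge, both endpoints lie together in some bag; and for every vertex, the bags containing it form a connected subtree. Here bags containing vertex a are not connected in the tree, so the decomposition is invalid.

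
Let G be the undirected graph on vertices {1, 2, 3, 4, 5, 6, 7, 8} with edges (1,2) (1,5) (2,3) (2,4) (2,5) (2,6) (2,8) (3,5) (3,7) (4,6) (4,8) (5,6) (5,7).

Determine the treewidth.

2

A width-2 tree decomposition is:
Bags: B1 = {2, 5, 6}  B2 = {2, 4, 6}  B3 = {2, 4, 8}  B4 = {2, 3, 5}  B5 = {1, 2, 5}  B6 = {3, 5, 7}
Tree: B1–B2, B2–B3, B1–B4, B4–B5, B4–B6
The largest bag has 3 vertices, giving width 2; this decomposition certifies tw(G) ≤ 2. For the lower bound, the 3 vertices {2, 4, 8} are pairwise adjacent, and any tree decomposition puts a clique entirely inside one bag — forcing width ≥ 2. The upper and lower bounds meet at 2, so that is the treewidth.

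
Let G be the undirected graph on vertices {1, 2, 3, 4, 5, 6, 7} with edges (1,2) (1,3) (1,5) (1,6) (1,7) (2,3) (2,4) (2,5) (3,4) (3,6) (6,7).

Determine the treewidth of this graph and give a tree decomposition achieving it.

The largest bag has 3 vertices, giving width 2; this decomposition certifies tw(G) ≤ 2. For the lower bound, the 3 vertices {1, 2, 3} are pairwise adjacent, and any tree decomposition puts a clique entirely inside one bag — forcing width ≥ 2. Combining the bounds, tw(G) = 2.

Treewidth 2.
One such decomposition:
Bags: B1 = {1, 2, 3}  B2 = {1, 3, 6}  B3 = {2, 3, 4}  B4 = {1, 6, 7}  B5 = {1, 2, 5}
Tree: B1–B2, B1–B3, B2–B4, B1–B5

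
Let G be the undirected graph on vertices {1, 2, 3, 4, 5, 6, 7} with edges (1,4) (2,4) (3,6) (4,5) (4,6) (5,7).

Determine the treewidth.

A width-1 tree decomposition is:
Bags: B1 = {4, 6}  B2 = {2, 4}  B3 = {4, 5}  B4 = {1, 4}  B5 = {5, 7}  B6 = {3, 6}
Tree: B1–B2, B2–B3, B2–B4, B3–B5, B1–B6
The largest bag has 2 vertices, giving width 1; this decomposition certifies tw(G) ≤ 1. Since G has at least one edge (e.g. 6–4), it is not an edgeless graph, so tw(G) ≥ 1. Therefore the treewidth is 1.

1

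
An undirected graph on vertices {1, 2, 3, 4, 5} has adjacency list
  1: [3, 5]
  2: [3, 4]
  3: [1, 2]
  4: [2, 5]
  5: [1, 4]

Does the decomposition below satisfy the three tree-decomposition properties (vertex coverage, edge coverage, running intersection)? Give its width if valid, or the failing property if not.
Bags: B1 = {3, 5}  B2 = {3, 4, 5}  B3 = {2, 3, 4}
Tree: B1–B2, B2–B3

A tree decomposition must satisfy three properties: every vertex lies in some bag; for every edge, both endpoints lie together in some bag; and for every vertex, the bags containing it form a connected subtree. Here vertex 1 appears in no bag, so the decomposition is invalid.

No — vertex 1 appears in no bag.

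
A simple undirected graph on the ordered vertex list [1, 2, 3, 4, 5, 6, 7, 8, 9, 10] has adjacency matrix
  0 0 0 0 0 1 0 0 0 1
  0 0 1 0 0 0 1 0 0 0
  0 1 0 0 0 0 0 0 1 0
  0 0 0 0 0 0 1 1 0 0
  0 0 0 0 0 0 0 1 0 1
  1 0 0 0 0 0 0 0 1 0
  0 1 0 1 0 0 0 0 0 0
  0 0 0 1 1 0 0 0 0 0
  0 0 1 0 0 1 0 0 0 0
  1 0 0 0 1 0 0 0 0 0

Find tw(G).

A width-2 tree decomposition is:
Bags: B1 = {2, 3, 7}  B2 = {3, 7, 9}  B3 = {6, 7, 9}  B4 = {1, 6, 7}  B5 = {1, 7, 10}  B6 = {5, 7, 10}  B7 = {5, 7, 8}  B8 = {4, 7, 8}
Tree: B1–B2, B2–B3, B3–B4, B4–B5, B5–B6, B6–B7, B7–B8
Each bag holds 3 vertices, so the decomposition has width 2, which upper-bounds the treewidth. For the lower bound, G contains the cycle 7–2–3–9–6–1–10–5–8–4–7, so G is not a forest; only forests have treewidth ≤ 1, hence tw(G) ≥ 2. Combining the bounds, tw(G) = 2.

2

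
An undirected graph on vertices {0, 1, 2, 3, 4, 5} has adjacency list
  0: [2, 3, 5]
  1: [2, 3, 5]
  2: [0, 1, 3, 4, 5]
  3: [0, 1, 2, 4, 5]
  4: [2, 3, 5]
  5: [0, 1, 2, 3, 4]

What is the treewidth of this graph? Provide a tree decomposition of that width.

Every bag has size at most 4, so the width is 4 − 1 = 3 and tw(G) ≤ 3. On the other hand G contains the 4-clique {0, 2, 3, 5}. A clique must lie in a single bag of any decomposition, so no decomposition can have width below 3. Therefore the treewidth is 3.

Treewidth 3.
One optimal decomposition is:
Bags: B1 = {1, 2, 3, 5}  B2 = {2, 3, 4, 5}  B3 = {0, 2, 3, 5}
Tree: B1–B2, B1–B3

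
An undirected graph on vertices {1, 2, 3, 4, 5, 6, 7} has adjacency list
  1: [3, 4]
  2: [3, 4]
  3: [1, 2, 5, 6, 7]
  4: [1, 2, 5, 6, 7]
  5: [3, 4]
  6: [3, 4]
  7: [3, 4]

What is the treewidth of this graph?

A width-2 tree decomposition is:
Bags: B1 = {1, 3, 4}  B2 = {3, 4, 6}  B3 = {3, 4, 7}  B4 = {2, 3, 4}  B5 = {3, 4, 5}
Tree: B1–B2, B2–B3, B3–B4, B4–B5
Every bag has size at most 3, so the width is 3 − 1 = 2 and tw(G) ≤ 2. Since 3–1–4–6–3 is a cycle in G, G is not acyclic. Forests are exactly the graphs of treewidth ≤ 1, so tw(G) ≥ 2. Hence tw(G) = 2 exactly.

2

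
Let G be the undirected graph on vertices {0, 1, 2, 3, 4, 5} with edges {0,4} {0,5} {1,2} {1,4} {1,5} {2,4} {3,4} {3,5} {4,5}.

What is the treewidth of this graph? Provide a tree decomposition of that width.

Each bag holds 3 vertices, so the decomposition has width 2, which upper-bounds the treewidth. On the other hand G contains the 3-clique {1, 2, 4}. A clique must lie in a single bag of any decomposition, so no decomposition can have width below 2. Therefore the treewidth is 2.

Treewidth 2.
One such decomposition:
Bags: B1 = {3, 4, 5}  B2 = {1, 4, 5}  B3 = {0, 4, 5}  B4 = {1, 2, 4}
Tree: B1–B2, B1–B3, B2–B4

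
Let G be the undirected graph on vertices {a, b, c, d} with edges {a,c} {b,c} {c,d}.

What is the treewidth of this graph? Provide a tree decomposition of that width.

Treewidth 1.
One such decomposition:
Bags: B1 = {c, d}  B2 = {a, c}  B3 = {b, c}
Tree: B1–B2, B2–B3

Each bag holds 2 vertices, so the decomposition has width 1, which upper-bounds the treewidth. G has an edge, so its treewidth is at least 1. Combining the bounds, tw(G) = 1.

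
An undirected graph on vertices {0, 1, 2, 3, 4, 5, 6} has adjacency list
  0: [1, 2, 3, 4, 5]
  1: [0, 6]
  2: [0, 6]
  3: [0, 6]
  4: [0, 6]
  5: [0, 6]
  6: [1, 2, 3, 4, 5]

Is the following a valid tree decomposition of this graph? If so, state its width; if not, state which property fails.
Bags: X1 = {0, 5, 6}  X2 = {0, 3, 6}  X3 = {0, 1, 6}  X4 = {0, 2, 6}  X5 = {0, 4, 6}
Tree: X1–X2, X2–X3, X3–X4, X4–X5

Yes; width 2.

Vertex coverage: the bags together contain {0, 1, 2, 3, 4, 5, 6}, the full vertex set. Edge coverage: each edge of G has both endpoints in at least one bag. Running intersection: for every vertex, the bags containing it form a connected subtree. All three properties hold, so this is a valid tree decomposition of width max|bag| − 1 = 2, and hence tw(G) ≤ 2.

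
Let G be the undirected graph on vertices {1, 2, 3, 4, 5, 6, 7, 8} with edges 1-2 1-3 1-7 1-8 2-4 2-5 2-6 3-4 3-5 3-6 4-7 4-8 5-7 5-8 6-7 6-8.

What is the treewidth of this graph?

4

A width-4 tree decomposition is:
Bags: B1 = {1, 4, 5, 6, 7}  B2 = {1, 4, 5, 6, 8}  B3 = {1, 3, 4, 5, 6}  B4 = {1, 2, 4, 5, 6}
Tree: B1–B2, B2–B3, B3–B4
Each bag holds 5 vertices, so the decomposition has width 4, which upper-bounds the treewidth. For the lower bound: the 5 vertex sets {4,7}, {6,8}, {1,3}, {5}, {2} are disjoint, each induces a connected subgraph, and every pair is joined by at least one edge of G. Contracting each set to a single vertex therefore yields K_{5} as a minor, and since treewidth is minor-monotone, tw(G) ≥ tw(K_{5}) = 4. Hence tw(G) = 4 exactly.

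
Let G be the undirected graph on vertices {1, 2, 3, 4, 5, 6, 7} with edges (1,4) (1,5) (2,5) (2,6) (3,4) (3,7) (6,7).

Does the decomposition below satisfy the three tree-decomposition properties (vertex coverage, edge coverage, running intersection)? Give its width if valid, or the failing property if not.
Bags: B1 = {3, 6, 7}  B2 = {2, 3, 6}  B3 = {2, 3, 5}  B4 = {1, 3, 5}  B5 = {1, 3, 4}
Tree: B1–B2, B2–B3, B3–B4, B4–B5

Checking the three conditions: (i) the bags cover all of {1, 2, 3, 4, 5, 6, 7}; (ii) for each edge, some bag contains both endpoints; (iii) the bags containing any fixed vertex form a subtree. All hold, so the decomposition is valid with width 3 − 1 = 2.

Yes; width 2.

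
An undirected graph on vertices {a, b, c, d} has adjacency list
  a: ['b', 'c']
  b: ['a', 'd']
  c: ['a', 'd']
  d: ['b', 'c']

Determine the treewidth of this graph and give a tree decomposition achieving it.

Treewidth 2.
Bags: B1 = {b, c, d}  B2 = {a, b, c}
Tree: B1–B2

Each bag holds 3 vertices, so the decomposition has width 2, which upper-bounds the treewidth. The edges c–d–b–a–c form a cycle, so G is not a tree and its treewidth is at least 2. Hence tw(G) = 2 exactly.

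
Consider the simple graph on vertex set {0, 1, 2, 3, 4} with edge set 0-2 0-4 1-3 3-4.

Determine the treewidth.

1

A width-1 tree decomposition is:
Bags: B1 = {1, 3}  B2 = {3, 4}  B3 = {0, 4}  B4 = {0, 2}
Tree: B1–B2, B2–B3, B3–B4
Each bag holds 2 vertices, so the decomposition has width 1, which upper-bounds the treewidth. Since G has at least one edge (e.g. 1–3), it is not an edgeless graph, so tw(G) ≥ 1. The upper and lower bounds meet at 1, so that is the treewidth.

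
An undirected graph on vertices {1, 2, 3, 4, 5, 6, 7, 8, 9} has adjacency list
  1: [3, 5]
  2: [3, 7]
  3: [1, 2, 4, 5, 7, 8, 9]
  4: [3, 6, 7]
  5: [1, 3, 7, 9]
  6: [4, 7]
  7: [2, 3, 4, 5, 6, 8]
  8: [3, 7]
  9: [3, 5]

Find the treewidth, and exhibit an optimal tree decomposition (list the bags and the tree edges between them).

Each bag holds 3 vertices, so the decomposition has width 2, which upper-bounds the treewidth. On the other hand G contains the 3-clique {1, 3, 5}. A clique must lie in a single bag of any decomposition, so no decomposition can have width below 2. The upper and lower bounds meet at 2, so that is the treewidth.

Treewidth 2.
One optimal decomposition is:
Bags: B1 = {3, 5, 7}  B2 = {3, 4, 7}  B3 = {2, 3, 7}  B4 = {3, 7, 8}  B5 = {4, 6, 7}  B6 = {3, 5, 9}  B7 = {1, 3, 5}
Tree: B1–B2, B2–B3, B2–B4, B2–B5, B1–B6, B1–B7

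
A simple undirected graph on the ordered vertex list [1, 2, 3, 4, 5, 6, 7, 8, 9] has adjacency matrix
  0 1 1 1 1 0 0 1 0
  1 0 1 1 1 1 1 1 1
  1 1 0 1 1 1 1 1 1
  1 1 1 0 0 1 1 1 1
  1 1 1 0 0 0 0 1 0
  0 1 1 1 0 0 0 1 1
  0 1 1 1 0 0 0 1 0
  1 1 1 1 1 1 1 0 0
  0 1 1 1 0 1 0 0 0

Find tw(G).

4

A width-4 tree decomposition is:
Bags: B1 = {1, 2, 3, 4, 8}  B2 = {2, 3, 4, 6, 8}  B3 = {2, 3, 4, 6, 9}  B4 = {2, 3, 4, 7, 8}  B5 = {1, 2, 3, 5, 8}
Tree: B1–B2, B2–B3, B2–B4, B1–B5
Every bag has size at most 5, so the width is 5 − 1 = 4 and tw(G) ≤ 4. Conversely, {1, 2, 3, 4, 8} is a clique of size 5, and the vertices of any clique must share a bag in every tree decomposition; so some bag has ≥ 5 vertices and tw(G) ≥ 4. Hence tw(G) = 4 exactly.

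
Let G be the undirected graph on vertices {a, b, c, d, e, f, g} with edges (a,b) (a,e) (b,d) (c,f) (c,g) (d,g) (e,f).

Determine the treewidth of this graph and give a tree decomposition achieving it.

Treewidth 2.
Bags: B1 = {b, d, g}  B2 = {a, b, g}  B3 = {a, e, g}  B4 = {e, f, g}  B5 = {c, f, g}
Tree: B1–B2, B2–B3, B3–B4, B4–B5

The largest bag has 3 vertices, giving width 2; this decomposition certifies tw(G) ≤ 2. For the lower bound, G contains the cycle g–d–b–a–e–f–c–g, so G is not a forest; only forests have treewidth ≤ 1, hence tw(G) ≥ 2. Therefore the treewidth is 2.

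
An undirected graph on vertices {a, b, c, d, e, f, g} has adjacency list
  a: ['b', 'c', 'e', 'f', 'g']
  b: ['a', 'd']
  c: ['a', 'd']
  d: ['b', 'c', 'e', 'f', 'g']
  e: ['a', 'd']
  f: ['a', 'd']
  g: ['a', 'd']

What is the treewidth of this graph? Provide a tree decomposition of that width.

The largest bag has 3 vertices, giving width 2; this decomposition certifies tw(G) ≤ 2. Since a–c–d–e–a is a cycle in G, G is not acyclic. Forests are exactly the graphs of treewidth ≤ 1, so tw(G) ≥ 2. Combining the bounds, tw(G) = 2.

Treewidth 2.
One optimal decomposition is:
Bags: B1 = {a, c, d}  B2 = {a, d, e}  B3 = {a, b, d}  B4 = {a, d, f}  B5 = {a, d, g}
Tree: B1–B2, B2–B3, B3–B4, B4–B5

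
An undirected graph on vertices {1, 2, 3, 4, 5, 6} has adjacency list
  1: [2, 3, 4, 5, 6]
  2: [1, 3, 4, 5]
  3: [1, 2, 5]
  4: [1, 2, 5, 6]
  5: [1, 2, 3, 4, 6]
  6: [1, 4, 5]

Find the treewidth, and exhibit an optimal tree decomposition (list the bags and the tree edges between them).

Every bag has size at most 4, so the width is 4 − 1 = 3 and tw(G) ≤ 3. For the lower bound, the 4 vertices {1, 2, 3, 5} are pairwise adjacent, and any tree decomposition puts a clique entirely inside one bag — forcing width ≥ 3. Therefore the treewidth is 3.

Treewidth 3.
One optimal decomposition is:
Bags: B1 = {1, 2, 4, 5}  B2 = {1, 4, 5, 6}  B3 = {1, 2, 3, 5}
Tree: B1–B2, B1–B3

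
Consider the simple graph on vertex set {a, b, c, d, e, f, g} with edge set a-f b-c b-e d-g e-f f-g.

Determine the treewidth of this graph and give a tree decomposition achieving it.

Each bag holds 2 vertices, so the decomposition has width 1, which upper-bounds the treewidth. Since G has at least one edge (e.g. a–f), it is not an edgeless graph, so tw(G) ≥ 1. Combining the bounds, tw(G) = 1.

Treewidth 1.
Bags: B1 = {a, f}  B2 = {e, f}  B3 = {f, g}  B4 = {d, g}  B5 = {b, e}  B6 = {b, c}
Tree: B1–B2, B1–B3, B3–B4, B2–B5, B5–B6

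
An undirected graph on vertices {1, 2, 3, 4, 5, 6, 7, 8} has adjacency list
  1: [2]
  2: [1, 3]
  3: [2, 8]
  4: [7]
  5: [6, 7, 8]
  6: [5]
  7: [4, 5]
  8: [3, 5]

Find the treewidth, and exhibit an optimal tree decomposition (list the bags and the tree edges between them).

Treewidth 1.
Bags: B1 = {3, 8}  B2 = {2, 3}  B3 = {5, 8}  B4 = {5, 7}  B5 = {4, 7}  B6 = {1, 2}  B7 = {5, 6}
Tree: B1–B2, B1–B3, B3–B4, B4–B5, B2–B6, B4–B7

Every bag has size at most 2, so the width is 2 − 1 = 1 and tw(G) ≤ 1. G has an edge, so its treewidth is at least 1. Therefore the treewidth is 1.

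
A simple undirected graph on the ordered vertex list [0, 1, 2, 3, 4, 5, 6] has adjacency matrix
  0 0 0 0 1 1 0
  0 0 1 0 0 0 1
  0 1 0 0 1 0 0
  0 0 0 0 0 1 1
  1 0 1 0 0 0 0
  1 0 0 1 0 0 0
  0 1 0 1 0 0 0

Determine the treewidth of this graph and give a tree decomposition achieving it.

Every bag has size at most 3, so the width is 3 − 1 = 2 and tw(G) ≤ 2. The edges 4–2–1–6–3–5–0–4 form a cycle, so G is not a tree and its treewidth is at least 2. The upper and lower bounds meet at 2, so that is the treewidth.

Treewidth 2.
One optimal decomposition is:
Bags: B1 = {1, 2, 4}  B2 = {1, 4, 6}  B3 = {3, 4, 6}  B4 = {3, 4, 5}  B5 = {0, 4, 5}
Tree: B1–B2, B2–B3, B3–B4, B4–B5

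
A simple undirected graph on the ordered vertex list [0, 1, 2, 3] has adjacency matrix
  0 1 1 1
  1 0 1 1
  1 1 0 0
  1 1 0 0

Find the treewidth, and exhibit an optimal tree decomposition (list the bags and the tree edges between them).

Each bag holds 3 vertices, so the decomposition has width 2, which upper-bounds the treewidth. For the lower bound, the 3 vertices {0, 1, 2} are pairwise adjacent, and any tree decomposition puts a clique entirely inside one bag — forcing width ≥ 2. The upper and lower bounds meet at 2, so that is the treewidth.

Treewidth 2.
One such decomposition:
Bags: B1 = {0, 1, 3}  B2 = {0, 1, 2}
Tree: B1–B2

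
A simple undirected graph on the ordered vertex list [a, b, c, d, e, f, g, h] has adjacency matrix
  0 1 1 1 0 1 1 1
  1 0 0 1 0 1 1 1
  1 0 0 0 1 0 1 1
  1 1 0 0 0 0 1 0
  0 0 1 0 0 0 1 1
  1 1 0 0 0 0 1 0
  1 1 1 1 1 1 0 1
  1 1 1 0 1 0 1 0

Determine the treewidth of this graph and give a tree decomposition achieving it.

The largest bag has 4 vertices, giving width 3; this decomposition certifies tw(G) ≤ 3. For the lower bound, the 4 vertices {c, e, g, h} are pairwise adjacent, and any tree decomposition puts a clique entirely inside one bag — forcing width ≥ 3. The upper and lower bounds meet at 3, so that is the treewidth.

Treewidth 3.
One such decomposition:
Bags: B1 = {a, b, g, h}  B2 = {a, b, d, g}  B3 = {a, b, f, g}  B4 = {a, c, g, h}  B5 = {c, e, g, h}
Tree: B1–B2, B1–B3, B1–B4, B4–B5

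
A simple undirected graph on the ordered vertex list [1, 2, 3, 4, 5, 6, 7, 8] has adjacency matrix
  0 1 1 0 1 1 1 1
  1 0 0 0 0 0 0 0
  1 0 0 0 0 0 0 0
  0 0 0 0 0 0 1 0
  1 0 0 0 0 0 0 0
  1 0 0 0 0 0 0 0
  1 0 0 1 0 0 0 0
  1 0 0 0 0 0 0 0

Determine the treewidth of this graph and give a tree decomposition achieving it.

Every bag has size at most 2, so the width is 2 − 1 = 1 and tw(G) ≤ 1. Any graph with an edge has treewidth ≥ 1, and G has the edge 7–1. Combining the bounds, tw(G) = 1.

Treewidth 1.
Bags: B1 = {1, 7}  B2 = {1, 8}  B3 = {1, 3}  B4 = {4, 7}  B5 = {1, 2}  B6 = {1, 5}  B7 = {1, 6}
Tree: B1–B2, B1–B3, B1–B4, B1–B5, B3–B6, B2–B7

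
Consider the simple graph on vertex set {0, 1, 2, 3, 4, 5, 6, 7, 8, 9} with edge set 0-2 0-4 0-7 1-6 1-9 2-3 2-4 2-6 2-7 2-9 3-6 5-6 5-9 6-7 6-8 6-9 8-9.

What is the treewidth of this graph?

2

A width-2 tree decomposition is:
Bags: B1 = {2, 6, 7}  B2 = {2, 6, 9}  B3 = {5, 6, 9}  B4 = {0, 2, 7}  B5 = {6, 8, 9}  B6 = {1, 6, 9}  B7 = {0, 2, 4}  B8 = {2, 3, 6}
Tree: B1–B2, B2–B3, B1–B4, B3–B5, B2–B6, B4–B7, B2–B8
Every bag has size at most 3, so the width is 3 − 1 = 2 and tw(G) ≤ 2. Conversely, {0, 2, 4} is a clique of size 3, and the vertices of any clique must share a bag in every tree decomposition; so some bag has ≥ 3 vertices and tw(G) ≥ 2. Combining the bounds, tw(G) = 2.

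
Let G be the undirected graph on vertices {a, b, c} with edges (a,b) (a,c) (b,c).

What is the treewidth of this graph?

A width-2 tree decomposition is:
Bags: B1 = {a, b, c}
Tree: (single bag)
A single bag containing all 3 vertices is trivially a valid decomposition of width 2. Conversely, {a, b, c} is a clique of size 3, and the vertices of any clique must share a bag in every tree decomposition; so some bag has ≥ 3 vertices and tw(G) ≥ 2. The upper and lower bounds meet at 2, so that is the treewidth.

2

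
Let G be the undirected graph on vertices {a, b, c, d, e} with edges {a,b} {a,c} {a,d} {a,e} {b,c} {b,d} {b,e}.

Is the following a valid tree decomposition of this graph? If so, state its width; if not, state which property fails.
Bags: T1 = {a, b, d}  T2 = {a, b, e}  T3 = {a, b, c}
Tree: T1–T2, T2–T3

Every vertex of G appears in some bag (union = {a, b, c, d, e}); every edge is covered by a bag; and for each vertex v the set of bags containing v is connected in the bag tree. The decomposition is therefore valid. The largest bag has 3 vertices, so the width is 2.

Yes; width 2.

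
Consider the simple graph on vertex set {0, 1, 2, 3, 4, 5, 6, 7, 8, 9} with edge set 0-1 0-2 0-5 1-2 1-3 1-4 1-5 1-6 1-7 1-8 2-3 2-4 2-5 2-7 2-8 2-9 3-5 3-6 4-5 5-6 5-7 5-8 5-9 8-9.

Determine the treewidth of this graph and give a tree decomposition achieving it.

Treewidth 3.
One optimal decomposition is:
Bags: B1 = {1, 3, 5, 6}  B2 = {1, 2, 3, 5}  B3 = {0, 1, 2, 5}  B4 = {1, 2, 5, 8}  B5 = {2, 5, 8, 9}  B6 = {1, 2, 5, 7}  B7 = {1, 2, 4, 5}
Tree: B1–B2, B2–B3, B2–B4, B4–B5, B2–B6, B2–B7

Each bag holds 4 vertices, so the decomposition has width 3, which upper-bounds the treewidth. On the other hand G contains the 4-clique {0, 1, 2, 5}. A clique must lie in a single bag of any decomposition, so no decomposition can have width below 3. The upper and lower bounds meet at 3, so that is the treewidth.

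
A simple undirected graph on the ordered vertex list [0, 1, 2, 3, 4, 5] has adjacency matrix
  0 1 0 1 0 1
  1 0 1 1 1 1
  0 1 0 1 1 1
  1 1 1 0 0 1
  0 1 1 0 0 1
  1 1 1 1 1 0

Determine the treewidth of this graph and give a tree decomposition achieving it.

Treewidth 3.
One optimal decomposition is:
Bags: B1 = {1, 2, 3, 5}  B2 = {1, 2, 4, 5}  B3 = {0, 1, 3, 5}
Tree: B1–B2, B1–B3

The largest bag has 4 vertices, giving width 3; this decomposition certifies tw(G) ≤ 3. For the lower bound, the 4 vertices {0, 1, 3, 5} are pairwise adjacent, and any tree decomposition puts a clique entirely inside one bag — forcing width ≥ 3. The upper and lower bounds meet at 3, so that is the treewidth.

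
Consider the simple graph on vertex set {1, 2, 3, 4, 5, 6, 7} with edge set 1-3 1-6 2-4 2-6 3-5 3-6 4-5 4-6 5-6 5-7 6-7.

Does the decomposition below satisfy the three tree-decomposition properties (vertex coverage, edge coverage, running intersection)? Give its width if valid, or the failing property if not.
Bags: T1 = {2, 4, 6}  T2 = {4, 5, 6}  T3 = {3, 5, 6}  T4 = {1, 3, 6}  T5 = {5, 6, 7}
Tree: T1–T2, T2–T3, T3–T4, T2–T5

Yes; width 2.

Checking the three conditions: (i) the bags cover all of {1, 2, 3, 4, 5, 6, 7}; (ii) for each edge, some bag contains both endpoints; (iii) the bags containing any fixed vertex form a subtree. All hold, so the decomposition is valid with width 3 − 1 = 2.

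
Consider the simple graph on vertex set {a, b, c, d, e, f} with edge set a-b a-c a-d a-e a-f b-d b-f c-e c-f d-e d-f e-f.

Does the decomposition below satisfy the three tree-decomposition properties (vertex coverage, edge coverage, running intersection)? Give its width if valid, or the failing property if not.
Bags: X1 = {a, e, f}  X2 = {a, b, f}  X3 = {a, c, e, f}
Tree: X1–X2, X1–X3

A tree decomposition must satisfy three properties: every vertex lies in some bag; for every edge, both endpoints lie together in some bag; and for every vertex, the bags containing it form a connected subtree. Here vertex d appears in no bag, so the decomposition is invalid.

No — vertex d appears in no bag.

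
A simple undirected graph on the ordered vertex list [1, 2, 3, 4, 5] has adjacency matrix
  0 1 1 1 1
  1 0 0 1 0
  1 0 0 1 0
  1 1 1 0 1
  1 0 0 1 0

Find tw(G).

2

A width-2 tree decomposition is:
Bags: B1 = {1, 3, 4}  B2 = {1, 4, 5}  B3 = {1, 2, 4}
Tree: B1–B2, B1–B3
Every bag has size at most 3, so the width is 3 − 1 = 2 and tw(G) ≤ 2. Conversely, {1, 2, 4} is a clique of size 3, and the vertices of any clique must share a bag in every tree decomposition; so some bag has ≥ 3 vertices and tw(G) ≥ 2. Combining the bounds, tw(G) = 2.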